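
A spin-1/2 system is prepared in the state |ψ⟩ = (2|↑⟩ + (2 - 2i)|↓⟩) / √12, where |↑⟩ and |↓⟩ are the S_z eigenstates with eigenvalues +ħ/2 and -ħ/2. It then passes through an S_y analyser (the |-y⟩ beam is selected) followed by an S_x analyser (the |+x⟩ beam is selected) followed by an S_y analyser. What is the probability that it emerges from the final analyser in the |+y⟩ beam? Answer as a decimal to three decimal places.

0.208

First analyser (S_y): P(|-y⟩) = |⟨-y|ψ⟩|² = 20/24.
After stage 1 the state is |-y⟩; P(|+x⟩) = |⟨+x|-y⟩|² = 1/2.
After stage 2 the state is |+x⟩; P(|+y⟩) = |⟨+y|+x⟩|² = 1/2.
Joint probability = 20/24 × 1/2 × 1/2 = 0.208.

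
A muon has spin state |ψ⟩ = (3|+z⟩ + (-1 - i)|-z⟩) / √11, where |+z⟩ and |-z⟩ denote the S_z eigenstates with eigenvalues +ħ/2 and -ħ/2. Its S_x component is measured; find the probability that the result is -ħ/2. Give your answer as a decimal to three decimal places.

0.773

|-x⟩ = (|+z⟩ - |-z⟩)/√2, so ⟨-x|ψ⟩ = (4 + i) / (√2·√11).
P = |4 + i|² / 22 = 17/22.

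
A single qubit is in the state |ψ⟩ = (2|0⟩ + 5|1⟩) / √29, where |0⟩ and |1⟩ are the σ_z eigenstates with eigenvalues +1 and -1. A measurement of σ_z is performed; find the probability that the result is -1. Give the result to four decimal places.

The -1 outcome corresponds to |1⟩. Its amplitude in |ψ⟩ is 5/√29.
P = |5|² / 29 = 25/29.

0.8621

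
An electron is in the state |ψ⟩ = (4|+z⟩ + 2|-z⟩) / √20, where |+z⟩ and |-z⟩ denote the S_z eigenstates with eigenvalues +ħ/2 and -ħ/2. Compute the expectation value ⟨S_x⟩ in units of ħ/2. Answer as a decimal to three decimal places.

0.800

⟨σ_x⟩ = 2 Re(a* b)/(|a|²+|b|²) with a = 4, b = 2.
a* b = 8, so ⟨σ_x⟩ = 16/20.
⟨S_x⟩ = (ħ/2)·⟨σ_x⟩.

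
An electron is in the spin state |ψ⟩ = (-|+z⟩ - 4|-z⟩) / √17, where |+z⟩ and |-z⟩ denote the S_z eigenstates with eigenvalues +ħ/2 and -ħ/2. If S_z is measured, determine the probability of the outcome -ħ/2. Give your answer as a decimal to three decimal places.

0.941

The -ħ/2 outcome corresponds to |-z⟩. Its amplitude in |ψ⟩ is -4/√17.
P = |-4|² / 17 = 16/17.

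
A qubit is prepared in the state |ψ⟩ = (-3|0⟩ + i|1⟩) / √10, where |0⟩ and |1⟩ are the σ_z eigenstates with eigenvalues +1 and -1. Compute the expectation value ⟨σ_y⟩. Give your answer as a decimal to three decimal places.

-0.600

⟨σ_y⟩ = 2 Im(a* b)/(|a|²+|b|²) with a = -3, b = i.
a* b = -3i, so ⟨σ_y⟩ = -6/10.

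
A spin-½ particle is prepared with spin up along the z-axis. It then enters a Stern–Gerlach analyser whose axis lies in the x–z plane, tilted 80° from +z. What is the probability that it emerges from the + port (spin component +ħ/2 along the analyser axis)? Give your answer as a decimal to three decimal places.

0.587

For spin-½, the probability of finding spin-up along an axis at angle θ to the initial spin direction is cos²(θ/2); spin-down is sin²(θ/2).
θ = 80°, so P = cos²(40°) ≈ 0.587.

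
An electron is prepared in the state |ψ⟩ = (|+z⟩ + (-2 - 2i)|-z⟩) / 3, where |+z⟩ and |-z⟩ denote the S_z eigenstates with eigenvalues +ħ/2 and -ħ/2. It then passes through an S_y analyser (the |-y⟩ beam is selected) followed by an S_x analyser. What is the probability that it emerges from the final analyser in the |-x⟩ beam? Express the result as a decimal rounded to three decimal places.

0.361

First analyser (S_y): P(|-y⟩) = |⟨-y|ψ⟩|² = 13/18.
After stage 1 the state is |-y⟩; P(|-x⟩) = |⟨-x|-y⟩|² = 1/2.
Joint probability = 13/18 × 1/2 = 0.361.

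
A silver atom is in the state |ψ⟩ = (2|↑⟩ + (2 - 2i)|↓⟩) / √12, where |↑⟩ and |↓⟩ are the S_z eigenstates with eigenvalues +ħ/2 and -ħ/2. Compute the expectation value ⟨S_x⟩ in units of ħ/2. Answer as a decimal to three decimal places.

⟨σ_x⟩ = 2 Re(a* b)/(|a|²+|b|²) with a = 2, b = (2 - 2i).
a* b = (4 - 4i), so ⟨σ_x⟩ = 8/12.
⟨S_x⟩ = (ħ/2)·⟨σ_x⟩.

0.667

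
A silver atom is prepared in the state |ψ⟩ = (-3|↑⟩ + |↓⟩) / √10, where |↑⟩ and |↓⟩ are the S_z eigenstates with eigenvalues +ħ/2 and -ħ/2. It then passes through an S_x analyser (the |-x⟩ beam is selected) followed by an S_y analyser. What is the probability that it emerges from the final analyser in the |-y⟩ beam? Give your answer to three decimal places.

First analyser (S_x): P(|-x⟩) = |⟨-x|ψ⟩|² = 16/20.
After stage 1 the state is |-x⟩; P(|-y⟩) = |⟨-y|-x⟩|² = 1/2.
Joint probability = 16/20 × 1/2 = 0.400.

0.400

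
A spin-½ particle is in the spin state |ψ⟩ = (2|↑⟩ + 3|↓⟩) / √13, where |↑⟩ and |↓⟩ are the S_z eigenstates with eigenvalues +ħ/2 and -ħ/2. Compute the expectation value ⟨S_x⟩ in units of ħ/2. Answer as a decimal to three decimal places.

0.923

⟨σ_x⟩ = 2 Re(a* b)/(|a|²+|b|²) with a = 2, b = 3.
a* b = 6, so ⟨σ_x⟩ = 12/13.
⟨S_x⟩ = (ħ/2)·⟨σ_x⟩.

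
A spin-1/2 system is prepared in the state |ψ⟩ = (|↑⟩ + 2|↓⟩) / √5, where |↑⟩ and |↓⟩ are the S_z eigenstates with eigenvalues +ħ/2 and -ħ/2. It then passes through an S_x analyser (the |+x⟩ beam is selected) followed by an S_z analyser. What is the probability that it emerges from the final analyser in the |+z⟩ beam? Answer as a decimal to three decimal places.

0.450

First analyser (S_x): P(|+x⟩) = |⟨+x|ψ⟩|² = 9/10.
After stage 1 the state is |+x⟩; P(|+z⟩) = |⟨+z|+x⟩|² = 1/2.
Joint probability = 9/10 × 1/2 = 0.450.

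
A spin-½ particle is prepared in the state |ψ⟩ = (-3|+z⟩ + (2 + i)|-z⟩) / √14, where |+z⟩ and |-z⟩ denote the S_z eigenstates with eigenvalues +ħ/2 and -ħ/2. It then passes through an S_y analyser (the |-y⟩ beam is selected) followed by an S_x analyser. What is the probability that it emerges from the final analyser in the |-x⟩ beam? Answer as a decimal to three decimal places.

First analyser (S_y): P(|-y⟩) = |⟨-y|ψ⟩|² = 20/28.
After stage 1 the state is |-y⟩; P(|-x⟩) = |⟨-x|-y⟩|² = 1/2.
Joint probability = 20/28 × 1/2 = 0.357.

0.357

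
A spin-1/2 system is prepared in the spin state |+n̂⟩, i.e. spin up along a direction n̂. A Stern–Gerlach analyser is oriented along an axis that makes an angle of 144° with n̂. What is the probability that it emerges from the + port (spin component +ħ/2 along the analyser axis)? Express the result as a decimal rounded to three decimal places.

0.095

For spin-½, the probability of finding spin-up along an axis at angle θ to the initial spin direction is cos²(θ/2); spin-down is sin²(θ/2).
θ = 144°, so P = cos²(72°) ≈ 0.095.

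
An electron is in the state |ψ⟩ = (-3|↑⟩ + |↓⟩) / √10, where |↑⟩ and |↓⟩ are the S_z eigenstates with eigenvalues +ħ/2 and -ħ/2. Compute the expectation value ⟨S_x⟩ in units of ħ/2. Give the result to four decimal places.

⟨σ_x⟩ = 2 Re(a* b)/(|a|²+|b|²) with a = -3, b = 1.
a* b = -3, so ⟨σ_x⟩ = -6/10.
⟨S_x⟩ = (ħ/2)·⟨σ_x⟩.

-0.6000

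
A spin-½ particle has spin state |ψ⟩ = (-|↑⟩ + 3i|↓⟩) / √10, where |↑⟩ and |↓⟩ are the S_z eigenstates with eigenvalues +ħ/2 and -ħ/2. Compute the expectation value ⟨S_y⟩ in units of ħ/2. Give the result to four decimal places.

-0.6000

⟨σ_y⟩ = 2 Im(a* b)/(|a|²+|b|²) with a = -1, b = 3i.
a* b = -3i, so ⟨σ_y⟩ = -6/10.
⟨S_y⟩ = (ħ/2)·⟨σ_y⟩.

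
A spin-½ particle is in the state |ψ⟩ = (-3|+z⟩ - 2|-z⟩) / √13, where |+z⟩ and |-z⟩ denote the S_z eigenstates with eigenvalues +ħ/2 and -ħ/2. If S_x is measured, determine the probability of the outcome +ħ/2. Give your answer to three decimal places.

|+x⟩ = (|+z⟩ + |-z⟩)/√2, so ⟨+x|ψ⟩ = (-5) / (√2·√13).
P = |-5|² / 26 = 25/26.

0.962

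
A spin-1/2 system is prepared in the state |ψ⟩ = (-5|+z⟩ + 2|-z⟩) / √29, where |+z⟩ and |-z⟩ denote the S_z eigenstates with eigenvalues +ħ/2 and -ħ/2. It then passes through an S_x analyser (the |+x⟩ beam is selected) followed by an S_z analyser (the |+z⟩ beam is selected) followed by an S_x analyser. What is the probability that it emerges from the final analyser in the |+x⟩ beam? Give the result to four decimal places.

0.0388

First analyser (S_x): P(|+x⟩) = |⟨+x|ψ⟩|² = 9/58.
After stage 1 the state is |+x⟩; P(|+z⟩) = |⟨+z|+x⟩|² = 1/2.
After stage 2 the state is |+z⟩; P(|+x⟩) = |⟨+x|+z⟩|² = 1/2.
Joint probability = 9/58 × 1/2 × 1/2 = 0.0388.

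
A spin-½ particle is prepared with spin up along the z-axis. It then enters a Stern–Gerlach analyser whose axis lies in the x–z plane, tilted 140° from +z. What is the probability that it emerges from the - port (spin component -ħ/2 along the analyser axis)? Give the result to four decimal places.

For spin-½, the probability of finding spin-up along an axis at angle θ to the initial spin direction is cos²(θ/2); spin-down is sin²(θ/2).
θ = 140°, so P = sin²(70°) ≈ 0.8830.

0.8830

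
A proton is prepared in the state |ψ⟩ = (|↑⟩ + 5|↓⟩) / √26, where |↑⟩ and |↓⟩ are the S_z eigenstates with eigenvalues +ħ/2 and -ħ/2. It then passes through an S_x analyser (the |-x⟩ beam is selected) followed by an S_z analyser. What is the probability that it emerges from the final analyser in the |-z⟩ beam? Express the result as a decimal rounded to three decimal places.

First analyser (S_x): P(|-x⟩) = |⟨-x|ψ⟩|² = 16/52.
After stage 1 the state is |-x⟩; P(|-z⟩) = |⟨-z|-x⟩|² = 1/2.
Joint probability = 16/52 × 1/2 = 0.154.

0.154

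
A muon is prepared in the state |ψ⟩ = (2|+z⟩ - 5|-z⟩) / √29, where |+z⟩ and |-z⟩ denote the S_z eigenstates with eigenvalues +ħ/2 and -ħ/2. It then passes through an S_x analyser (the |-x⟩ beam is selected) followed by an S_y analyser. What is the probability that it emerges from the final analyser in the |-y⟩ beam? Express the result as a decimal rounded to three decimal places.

First analyser (S_x): P(|-x⟩) = |⟨-x|ψ⟩|² = 49/58.
After stage 1 the state is |-x⟩; P(|-y⟩) = |⟨-y|-x⟩|² = 1/2.
Joint probability = 49/58 × 1/2 = 0.422.

0.422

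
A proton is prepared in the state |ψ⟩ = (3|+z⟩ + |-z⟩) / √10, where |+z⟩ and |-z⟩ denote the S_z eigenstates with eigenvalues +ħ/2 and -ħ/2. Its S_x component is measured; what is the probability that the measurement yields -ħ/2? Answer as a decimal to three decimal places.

|-x⟩ = (|+z⟩ - |-z⟩)/√2, so ⟨-x|ψ⟩ = (2) / (√2·√10).
P = |2|² / 20 = 4/20.

0.200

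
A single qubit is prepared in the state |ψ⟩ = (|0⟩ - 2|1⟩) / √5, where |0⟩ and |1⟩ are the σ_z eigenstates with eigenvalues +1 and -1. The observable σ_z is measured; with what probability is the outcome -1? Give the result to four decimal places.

0.8000

The -1 outcome corresponds to |1⟩. Its amplitude in |ψ⟩ is -2/√5.
P = |-2|² / 5 = 4/5.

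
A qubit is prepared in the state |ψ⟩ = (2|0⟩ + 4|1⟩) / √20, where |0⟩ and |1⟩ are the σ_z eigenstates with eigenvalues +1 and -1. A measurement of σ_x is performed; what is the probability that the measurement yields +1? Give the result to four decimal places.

0.9000

|+x⟩ = (|0⟩ + |1⟩)/√2, so ⟨+x|ψ⟩ = (6) / (√2·√20).
P = |6|² / 40 = 36/40.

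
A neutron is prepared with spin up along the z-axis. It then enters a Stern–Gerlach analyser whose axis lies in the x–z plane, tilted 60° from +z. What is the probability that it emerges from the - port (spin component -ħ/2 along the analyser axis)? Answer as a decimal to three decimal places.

0.250

For spin-½, the probability of finding spin-up along an axis at angle θ to the initial spin direction is cos²(θ/2); spin-down is sin²(θ/2).
θ = 60°, so P = sin²(30°) ≈ 0.250.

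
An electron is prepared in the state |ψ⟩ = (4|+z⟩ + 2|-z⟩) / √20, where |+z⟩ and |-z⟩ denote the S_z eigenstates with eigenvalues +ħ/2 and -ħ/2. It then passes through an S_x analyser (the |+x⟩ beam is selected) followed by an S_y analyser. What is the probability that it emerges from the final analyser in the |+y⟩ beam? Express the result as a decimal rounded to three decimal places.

First analyser (S_x): P(|+x⟩) = |⟨+x|ψ⟩|² = 36/40.
After stage 1 the state is |+x⟩; P(|+y⟩) = |⟨+y|+x⟩|² = 1/2.
Joint probability = 36/40 × 1/2 = 0.450.

0.450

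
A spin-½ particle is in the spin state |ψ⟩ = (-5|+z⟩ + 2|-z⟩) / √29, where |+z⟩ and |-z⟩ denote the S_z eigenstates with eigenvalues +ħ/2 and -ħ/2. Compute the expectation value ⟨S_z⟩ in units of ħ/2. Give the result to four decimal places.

0.7241

⟨σ_z⟩ = |a|² - |b|² divided by |a|²+|b|², with a, b the |+z⟩, |-z⟩ amplitudes.
= (25 - 4)/29 = 21/29.
⟨S_z⟩ = (ħ/2)·⟨σ_z⟩.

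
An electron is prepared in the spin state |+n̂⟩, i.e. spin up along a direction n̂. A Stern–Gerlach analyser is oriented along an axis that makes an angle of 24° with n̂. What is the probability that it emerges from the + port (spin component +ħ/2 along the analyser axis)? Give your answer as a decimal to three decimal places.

For spin-½, the probability of finding spin-up along an axis at angle θ to the initial spin direction is cos²(θ/2); spin-down is sin²(θ/2).
θ = 24°, so P = cos²(12°) ≈ 0.957.

0.957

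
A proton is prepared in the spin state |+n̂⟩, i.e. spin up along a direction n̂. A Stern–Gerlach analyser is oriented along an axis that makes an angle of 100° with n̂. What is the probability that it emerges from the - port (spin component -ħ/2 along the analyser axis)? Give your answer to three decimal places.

0.587

For spin-½, the probability of finding spin-up along an axis at angle θ to the initial spin direction is cos²(θ/2); spin-down is sin²(θ/2).
θ = 100°, so P = sin²(50°) ≈ 0.587.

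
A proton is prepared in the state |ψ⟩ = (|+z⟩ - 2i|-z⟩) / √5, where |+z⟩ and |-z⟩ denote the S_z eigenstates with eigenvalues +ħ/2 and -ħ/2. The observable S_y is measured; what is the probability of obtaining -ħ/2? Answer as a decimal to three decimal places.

|-y⟩ = (|+z⟩ - i|-z⟩)/√2, so ⟨-y|ψ⟩ = (3) / (√2·√5).
P = |3|² / 10 = 9/10.

0.900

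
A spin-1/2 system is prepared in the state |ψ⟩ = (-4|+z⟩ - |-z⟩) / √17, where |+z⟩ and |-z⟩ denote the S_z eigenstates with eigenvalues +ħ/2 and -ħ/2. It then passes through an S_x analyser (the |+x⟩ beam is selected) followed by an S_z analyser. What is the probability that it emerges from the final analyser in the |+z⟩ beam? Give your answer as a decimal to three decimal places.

First analyser (S_x): P(|+x⟩) = |⟨+x|ψ⟩|² = 25/34.
After stage 1 the state is |+x⟩; P(|+z⟩) = |⟨+z|+x⟩|² = 1/2.
Joint probability = 25/34 × 1/2 = 0.368.

0.368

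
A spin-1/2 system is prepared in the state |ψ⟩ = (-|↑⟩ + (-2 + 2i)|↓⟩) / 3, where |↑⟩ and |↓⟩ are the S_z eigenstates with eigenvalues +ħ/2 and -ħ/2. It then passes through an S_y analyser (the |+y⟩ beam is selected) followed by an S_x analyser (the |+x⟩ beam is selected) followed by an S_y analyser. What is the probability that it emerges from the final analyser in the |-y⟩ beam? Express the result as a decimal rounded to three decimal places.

0.069

First analyser (S_y): P(|+y⟩) = |⟨+y|ψ⟩|² = 5/18.
After stage 1 the state is |+y⟩; P(|+x⟩) = |⟨+x|+y⟩|² = 1/2.
After stage 2 the state is |+x⟩; P(|-y⟩) = |⟨-y|+x⟩|² = 1/2.
Joint probability = 5/18 × 1/2 × 1/2 = 0.069.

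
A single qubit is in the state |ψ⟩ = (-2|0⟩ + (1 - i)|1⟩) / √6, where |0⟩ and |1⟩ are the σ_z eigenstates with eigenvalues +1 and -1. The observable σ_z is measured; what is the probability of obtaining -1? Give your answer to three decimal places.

The -1 outcome corresponds to |1⟩. Its amplitude in |ψ⟩ is (1 - i)/√6.
P = |1 - i|² / 6 = 2/6.

0.333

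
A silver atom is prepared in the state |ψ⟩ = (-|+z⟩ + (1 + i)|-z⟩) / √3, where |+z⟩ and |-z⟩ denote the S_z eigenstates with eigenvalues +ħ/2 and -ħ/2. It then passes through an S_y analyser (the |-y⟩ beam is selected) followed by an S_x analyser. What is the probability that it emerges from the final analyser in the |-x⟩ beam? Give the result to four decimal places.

First analyser (S_y): P(|-y⟩) = |⟨-y|ψ⟩|² = 5/6.
After stage 1 the state is |-y⟩; P(|-x⟩) = |⟨-x|-y⟩|² = 1/2.
Joint probability = 5/6 × 1/2 = 0.4167.

0.4167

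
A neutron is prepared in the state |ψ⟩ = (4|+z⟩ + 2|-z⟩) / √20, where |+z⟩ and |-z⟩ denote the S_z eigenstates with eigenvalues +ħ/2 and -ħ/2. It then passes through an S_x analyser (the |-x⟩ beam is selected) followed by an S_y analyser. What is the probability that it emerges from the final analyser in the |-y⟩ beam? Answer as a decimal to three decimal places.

0.050

First analyser (S_x): P(|-x⟩) = |⟨-x|ψ⟩|² = 4/40.
After stage 1 the state is |-x⟩; P(|-y⟩) = |⟨-y|-x⟩|² = 1/2.
Joint probability = 4/40 × 1/2 = 0.050.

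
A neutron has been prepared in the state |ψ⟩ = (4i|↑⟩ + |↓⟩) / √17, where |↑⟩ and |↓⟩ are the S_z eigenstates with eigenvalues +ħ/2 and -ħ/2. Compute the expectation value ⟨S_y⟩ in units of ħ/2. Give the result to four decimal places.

⟨σ_y⟩ = 2 Im(a* b)/(|a|²+|b|²) with a = 4i, b = 1.
a* b = -4i, so ⟨σ_y⟩ = -8/17.
⟨S_y⟩ = (ħ/2)·⟨σ_y⟩.

-0.4706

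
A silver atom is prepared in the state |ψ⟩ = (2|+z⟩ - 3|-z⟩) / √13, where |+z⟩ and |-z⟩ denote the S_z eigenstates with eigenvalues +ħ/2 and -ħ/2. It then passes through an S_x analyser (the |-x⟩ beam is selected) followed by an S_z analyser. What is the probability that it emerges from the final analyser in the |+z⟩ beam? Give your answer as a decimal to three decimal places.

0.481

First analyser (S_x): P(|-x⟩) = |⟨-x|ψ⟩|² = 25/26.
After stage 1 the state is |-x⟩; P(|+z⟩) = |⟨+z|-x⟩|² = 1/2.
Joint probability = 25/26 × 1/2 = 0.481.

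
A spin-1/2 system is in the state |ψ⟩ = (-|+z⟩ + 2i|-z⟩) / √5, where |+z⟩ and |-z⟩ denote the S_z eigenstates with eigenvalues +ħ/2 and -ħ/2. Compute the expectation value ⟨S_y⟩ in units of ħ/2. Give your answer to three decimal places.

-0.800

⟨σ_y⟩ = 2 Im(a* b)/(|a|²+|b|²) with a = -1, b = 2i.
a* b = -2i, so ⟨σ_y⟩ = -4/5.
⟨S_y⟩ = (ħ/2)·⟨σ_y⟩.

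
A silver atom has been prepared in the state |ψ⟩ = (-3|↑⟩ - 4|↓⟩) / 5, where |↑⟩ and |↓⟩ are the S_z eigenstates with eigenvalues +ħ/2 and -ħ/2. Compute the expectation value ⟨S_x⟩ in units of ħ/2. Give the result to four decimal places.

⟨σ_x⟩ = 2 Re(a* b)/(|a|²+|b|²) with a = -3, b = -4.
a* b = 12, so ⟨σ_x⟩ = 24/25.
⟨S_x⟩ = (ħ/2)·⟨σ_x⟩.

0.9600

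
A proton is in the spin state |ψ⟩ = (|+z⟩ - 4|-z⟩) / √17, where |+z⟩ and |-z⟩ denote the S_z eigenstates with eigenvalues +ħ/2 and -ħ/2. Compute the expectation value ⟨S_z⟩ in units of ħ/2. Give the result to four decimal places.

-0.8824

⟨σ_z⟩ = |a|² - |b|² divided by |a|²+|b|², with a, b the |+z⟩, |-z⟩ amplitudes.
= (1 - 16)/17 = -15/17.
⟨S_z⟩ = (ħ/2)·⟨σ_z⟩.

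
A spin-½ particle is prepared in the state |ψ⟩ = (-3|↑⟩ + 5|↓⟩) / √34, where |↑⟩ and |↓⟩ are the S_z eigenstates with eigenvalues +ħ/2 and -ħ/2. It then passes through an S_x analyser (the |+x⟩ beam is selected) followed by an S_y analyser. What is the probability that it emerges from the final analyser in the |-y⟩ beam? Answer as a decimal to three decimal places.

0.029

First analyser (S_x): P(|+x⟩) = |⟨+x|ψ⟩|² = 4/68.
After stage 1 the state is |+x⟩; P(|-y⟩) = |⟨-y|+x⟩|² = 1/2.
Joint probability = 4/68 × 1/2 = 0.029.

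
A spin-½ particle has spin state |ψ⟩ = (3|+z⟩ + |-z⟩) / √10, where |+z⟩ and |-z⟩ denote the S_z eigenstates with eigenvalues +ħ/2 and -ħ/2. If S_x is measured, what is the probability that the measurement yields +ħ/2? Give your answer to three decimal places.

0.800

|+x⟩ = (|+z⟩ + |-z⟩)/√2, so ⟨+x|ψ⟩ = (4) / (√2·√10).
P = |4|² / 20 = 16/20.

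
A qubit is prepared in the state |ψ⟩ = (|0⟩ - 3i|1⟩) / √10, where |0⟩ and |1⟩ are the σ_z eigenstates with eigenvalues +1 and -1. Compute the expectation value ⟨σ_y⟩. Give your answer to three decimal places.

⟨σ_y⟩ = 2 Im(a* b)/(|a|²+|b|²) with a = 1, b = -3i.
a* b = -3i, so ⟨σ_y⟩ = -6/10.

-0.600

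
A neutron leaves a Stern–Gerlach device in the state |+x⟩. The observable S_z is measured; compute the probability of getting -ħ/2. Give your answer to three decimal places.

0.500

In the S_z basis, |+x⟩ = (|↑⟩ + |↓⟩)/√2 and |-z⟩ = |↓⟩.
|⟨-z|+x⟩|² = 1/2.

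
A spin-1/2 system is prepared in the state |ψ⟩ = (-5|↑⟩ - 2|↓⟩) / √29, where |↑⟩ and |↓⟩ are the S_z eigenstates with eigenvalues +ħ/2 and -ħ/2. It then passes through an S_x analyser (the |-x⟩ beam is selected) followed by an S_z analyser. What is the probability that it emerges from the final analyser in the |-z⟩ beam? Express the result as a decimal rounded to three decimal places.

0.078

First analyser (S_x): P(|-x⟩) = |⟨-x|ψ⟩|² = 9/58.
After stage 1 the state is |-x⟩; P(|-z⟩) = |⟨-z|-x⟩|² = 1/2.
Joint probability = 9/58 × 1/2 = 0.078.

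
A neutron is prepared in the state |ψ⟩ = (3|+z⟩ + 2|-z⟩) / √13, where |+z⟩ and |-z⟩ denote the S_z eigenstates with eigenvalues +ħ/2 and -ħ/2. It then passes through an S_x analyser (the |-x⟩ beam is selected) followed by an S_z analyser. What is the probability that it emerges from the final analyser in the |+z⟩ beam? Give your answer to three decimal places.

0.019

First analyser (S_x): P(|-x⟩) = |⟨-x|ψ⟩|² = 1/26.
After stage 1 the state is |-x⟩; P(|+z⟩) = |⟨+z|-x⟩|² = 1/2.
Joint probability = 1/26 × 1/2 = 0.019.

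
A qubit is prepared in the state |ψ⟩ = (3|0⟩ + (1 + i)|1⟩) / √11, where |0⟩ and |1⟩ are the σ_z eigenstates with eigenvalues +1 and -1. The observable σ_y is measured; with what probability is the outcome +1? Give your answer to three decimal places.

0.773

|+y⟩ = (|0⟩ + i|1⟩)/√2, so ⟨+y|ψ⟩ = (4 - i) / (√2·√11).
P = |4 - i|² / 22 = 17/22.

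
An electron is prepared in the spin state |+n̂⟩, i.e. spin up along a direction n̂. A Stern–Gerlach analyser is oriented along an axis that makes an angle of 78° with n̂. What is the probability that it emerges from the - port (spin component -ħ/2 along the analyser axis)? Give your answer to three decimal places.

For spin-½, the probability of finding spin-up along an axis at angle θ to the initial spin direction is cos²(θ/2); spin-down is sin²(θ/2).
θ = 78°, so P = sin²(39°) ≈ 0.396.

0.396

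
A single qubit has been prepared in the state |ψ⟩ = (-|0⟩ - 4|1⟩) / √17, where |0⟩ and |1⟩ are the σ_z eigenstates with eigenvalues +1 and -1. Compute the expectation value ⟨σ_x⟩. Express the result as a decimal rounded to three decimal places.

0.471

⟨σ_x⟩ = 2 Re(a* b)/(|a|²+|b|²) with a = -1, b = -4.
a* b = 4, so ⟨σ_x⟩ = 8/17.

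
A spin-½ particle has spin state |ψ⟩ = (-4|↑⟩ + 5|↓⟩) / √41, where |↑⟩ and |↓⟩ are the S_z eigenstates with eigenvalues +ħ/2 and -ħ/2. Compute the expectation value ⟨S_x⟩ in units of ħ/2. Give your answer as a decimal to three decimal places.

-0.976

⟨σ_x⟩ = 2 Re(a* b)/(|a|²+|b|²) with a = -4, b = 5.
a* b = -20, so ⟨σ_x⟩ = -40/41.
⟨S_x⟩ = (ħ/2)·⟨σ_x⟩.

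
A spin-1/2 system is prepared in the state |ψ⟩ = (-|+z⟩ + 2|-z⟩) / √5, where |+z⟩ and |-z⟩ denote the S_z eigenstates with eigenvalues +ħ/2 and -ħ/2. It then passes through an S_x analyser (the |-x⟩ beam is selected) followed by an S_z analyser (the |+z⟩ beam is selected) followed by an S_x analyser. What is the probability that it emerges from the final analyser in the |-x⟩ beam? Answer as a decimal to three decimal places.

0.225

First analyser (S_x): P(|-x⟩) = |⟨-x|ψ⟩|² = 9/10.
After stage 1 the state is |-x⟩; P(|+z⟩) = |⟨+z|-x⟩|² = 1/2.
After stage 2 the state is |+z⟩; P(|-x⟩) = |⟨-x|+z⟩|² = 1/2.
Joint probability = 9/10 × 1/2 × 1/2 = 0.225.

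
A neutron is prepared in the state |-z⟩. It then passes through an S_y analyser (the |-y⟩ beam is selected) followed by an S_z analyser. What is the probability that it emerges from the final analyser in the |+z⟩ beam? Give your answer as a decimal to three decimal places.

First analyser (S_y): from |-z⟩, P(|-y⟩) = 1/2.
After stage 1 the state is |-y⟩; P(|+z⟩) = |⟨+z|-y⟩|² = 1/2.
Joint probability = 1/2 × 1/2 = 0.250.

0.250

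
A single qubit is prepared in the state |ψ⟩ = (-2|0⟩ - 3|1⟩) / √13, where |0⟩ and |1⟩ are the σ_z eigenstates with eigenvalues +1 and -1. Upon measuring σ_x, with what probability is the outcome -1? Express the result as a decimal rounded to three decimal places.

|-x⟩ = (|0⟩ - |1⟩)/√2, so ⟨-x|ψ⟩ = (1) / (√2·√13).
P = |1|² / 26 = 1/26.

0.038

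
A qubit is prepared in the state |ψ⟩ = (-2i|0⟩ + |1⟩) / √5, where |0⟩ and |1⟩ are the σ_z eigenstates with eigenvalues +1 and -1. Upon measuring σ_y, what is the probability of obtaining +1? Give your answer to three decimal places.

|+y⟩ = (|0⟩ + i|1⟩)/√2, so ⟨+y|ψ⟩ = (-3i) / (√2·√5).
P = |-3i|² / 10 = 9/10.

0.900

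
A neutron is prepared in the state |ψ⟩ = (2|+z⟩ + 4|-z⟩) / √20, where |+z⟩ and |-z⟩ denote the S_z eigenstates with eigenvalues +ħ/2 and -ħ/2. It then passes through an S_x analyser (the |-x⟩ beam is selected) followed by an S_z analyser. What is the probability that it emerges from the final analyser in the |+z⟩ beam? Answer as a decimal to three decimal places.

0.050

First analyser (S_x): P(|-x⟩) = |⟨-x|ψ⟩|² = 4/40.
After stage 1 the state is |-x⟩; P(|+z⟩) = |⟨+z|-x⟩|² = 1/2.
Joint probability = 4/40 × 1/2 = 0.050.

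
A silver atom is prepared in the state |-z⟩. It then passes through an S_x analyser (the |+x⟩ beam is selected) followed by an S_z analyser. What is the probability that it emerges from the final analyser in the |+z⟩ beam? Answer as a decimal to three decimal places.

0.250

First analyser (S_x): from |-z⟩, P(|+x⟩) = 1/2.
After stage 1 the state is |+x⟩; P(|+z⟩) = |⟨+z|+x⟩|² = 1/2.
Joint probability = 1/2 × 1/2 = 0.250.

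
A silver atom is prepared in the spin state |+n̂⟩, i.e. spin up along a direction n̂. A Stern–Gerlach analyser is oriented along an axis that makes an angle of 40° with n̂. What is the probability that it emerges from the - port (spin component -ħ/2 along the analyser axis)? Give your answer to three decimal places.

For spin-½, the probability of finding spin-up along an axis at angle θ to the initial spin direction is cos²(θ/2); spin-down is sin²(θ/2).
θ = 40°, so P = sin²(20°) ≈ 0.117.

0.117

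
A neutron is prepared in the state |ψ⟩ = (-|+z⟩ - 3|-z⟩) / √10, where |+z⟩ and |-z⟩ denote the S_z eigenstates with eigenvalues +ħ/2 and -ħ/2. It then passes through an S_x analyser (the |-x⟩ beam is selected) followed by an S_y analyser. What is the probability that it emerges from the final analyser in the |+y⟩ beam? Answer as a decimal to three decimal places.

First analyser (S_x): P(|-x⟩) = |⟨-x|ψ⟩|² = 4/20.
After stage 1 the state is |-x⟩; P(|+y⟩) = |⟨+y|-x⟩|² = 1/2.
Joint probability = 4/20 × 1/2 = 0.100.

0.100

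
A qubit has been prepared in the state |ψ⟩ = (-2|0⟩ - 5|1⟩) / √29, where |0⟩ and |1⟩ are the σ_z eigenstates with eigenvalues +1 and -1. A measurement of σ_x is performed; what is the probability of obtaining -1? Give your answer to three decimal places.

|-x⟩ = (|0⟩ - |1⟩)/√2, so ⟨-x|ψ⟩ = (3) / (√2·√29).
P = |3|² / 58 = 9/58.

0.155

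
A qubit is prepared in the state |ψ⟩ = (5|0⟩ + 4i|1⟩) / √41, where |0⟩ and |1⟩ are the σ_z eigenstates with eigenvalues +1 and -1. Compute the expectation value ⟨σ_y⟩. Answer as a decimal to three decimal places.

⟨σ_y⟩ = 2 Im(a* b)/(|a|²+|b|²) with a = 5, b = 4i.
a* b = 20i, so ⟨σ_y⟩ = 40/41.

0.976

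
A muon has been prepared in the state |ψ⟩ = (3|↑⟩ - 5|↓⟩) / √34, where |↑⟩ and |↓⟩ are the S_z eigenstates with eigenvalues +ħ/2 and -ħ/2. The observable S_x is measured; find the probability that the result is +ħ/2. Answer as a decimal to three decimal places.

|+x⟩ = (|↑⟩ + |↓⟩)/√2, so ⟨+x|ψ⟩ = (-2) / (√2·√34).
P = |-2|² / 68 = 4/68.

0.059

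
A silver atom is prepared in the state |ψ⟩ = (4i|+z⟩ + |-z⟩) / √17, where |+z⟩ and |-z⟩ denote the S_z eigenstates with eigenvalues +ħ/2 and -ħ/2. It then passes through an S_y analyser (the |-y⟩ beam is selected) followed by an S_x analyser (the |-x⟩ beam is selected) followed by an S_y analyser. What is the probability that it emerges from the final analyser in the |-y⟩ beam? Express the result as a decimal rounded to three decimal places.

0.184

First analyser (S_y): P(|-y⟩) = |⟨-y|ψ⟩|² = 25/34.
After stage 1 the state is |-y⟩; P(|-x⟩) = |⟨-x|-y⟩|² = 1/2.
After stage 2 the state is |-x⟩; P(|-y⟩) = |⟨-y|-x⟩|² = 1/2.
Joint probability = 25/34 × 1/2 × 1/2 = 0.184.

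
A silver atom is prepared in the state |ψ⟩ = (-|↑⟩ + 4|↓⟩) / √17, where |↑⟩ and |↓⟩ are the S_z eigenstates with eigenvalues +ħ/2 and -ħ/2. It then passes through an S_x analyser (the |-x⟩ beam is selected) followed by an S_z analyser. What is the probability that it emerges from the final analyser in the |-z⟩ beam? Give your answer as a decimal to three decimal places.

0.368

First analyser (S_x): P(|-x⟩) = |⟨-x|ψ⟩|² = 25/34.
After stage 1 the state is |-x⟩; P(|-z⟩) = |⟨-z|-x⟩|² = 1/2.
Joint probability = 25/34 × 1/2 = 0.368.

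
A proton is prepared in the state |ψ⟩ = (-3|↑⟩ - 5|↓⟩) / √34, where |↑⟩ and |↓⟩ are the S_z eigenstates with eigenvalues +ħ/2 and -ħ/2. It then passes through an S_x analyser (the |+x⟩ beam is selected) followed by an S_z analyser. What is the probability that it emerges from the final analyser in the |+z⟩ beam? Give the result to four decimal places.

0.4706

First analyser (S_x): P(|+x⟩) = |⟨+x|ψ⟩|² = 64/68.
After stage 1 the state is |+x⟩; P(|+z⟩) = |⟨+z|+x⟩|² = 1/2.
Joint probability = 64/68 × 1/2 = 0.4706.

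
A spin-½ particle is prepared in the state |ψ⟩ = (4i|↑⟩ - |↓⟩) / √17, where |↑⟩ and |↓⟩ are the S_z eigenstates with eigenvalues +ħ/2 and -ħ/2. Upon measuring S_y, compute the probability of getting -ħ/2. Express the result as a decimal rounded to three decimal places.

|-y⟩ = (|↑⟩ - i|↓⟩)/√2, so ⟨-y|ψ⟩ = (3i) / (√2·√17).
P = |3i|² / 34 = 9/34.

0.265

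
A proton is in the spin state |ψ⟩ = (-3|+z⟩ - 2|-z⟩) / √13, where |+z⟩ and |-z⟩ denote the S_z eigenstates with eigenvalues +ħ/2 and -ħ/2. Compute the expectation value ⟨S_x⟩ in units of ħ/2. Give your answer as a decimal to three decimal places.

⟨σ_x⟩ = 2 Re(a* b)/(|a|²+|b|²) with a = -3, b = -2.
a* b = 6, so ⟨σ_x⟩ = 12/13.
⟨S_x⟩ = (ħ/2)·⟨σ_x⟩.

0.923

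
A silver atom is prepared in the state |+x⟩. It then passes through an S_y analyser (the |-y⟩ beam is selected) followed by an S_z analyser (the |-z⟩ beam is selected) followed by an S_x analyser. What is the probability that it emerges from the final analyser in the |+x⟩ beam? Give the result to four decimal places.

0.1250

First analyser (S_y): from |+x⟩, P(|-y⟩) = 1/2.
After stage 1 the state is |-y⟩; P(|-z⟩) = |⟨-z|-y⟩|² = 1/2.
After stage 2 the state is |-z⟩; P(|+x⟩) = |⟨+x|-z⟩|² = 1/2.
Joint probability = 1/2 × 1/2 × 1/2 = 0.1250.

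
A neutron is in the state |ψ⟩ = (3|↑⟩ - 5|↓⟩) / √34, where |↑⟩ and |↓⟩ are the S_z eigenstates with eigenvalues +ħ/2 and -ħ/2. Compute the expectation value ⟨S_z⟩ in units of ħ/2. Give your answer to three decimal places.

⟨σ_z⟩ = |a|² - |b|² divided by |a|²+|b|², with a, b the |↑⟩, |↓⟩ amplitudes.
= (9 - 25)/34 = -16/34.
⟨S_z⟩ = (ħ/2)·⟨σ_z⟩.

-0.471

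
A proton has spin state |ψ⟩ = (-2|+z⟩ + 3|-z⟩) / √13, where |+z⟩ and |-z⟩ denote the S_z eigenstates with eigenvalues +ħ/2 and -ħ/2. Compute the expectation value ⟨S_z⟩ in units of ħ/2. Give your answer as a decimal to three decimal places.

-0.385

⟨σ_z⟩ = |a|² - |b|² divided by |a|²+|b|², with a, b the |+z⟩, |-z⟩ amplitudes.
= (4 - 9)/13 = -5/13.
⟨S_z⟩ = (ħ/2)·⟨σ_z⟩.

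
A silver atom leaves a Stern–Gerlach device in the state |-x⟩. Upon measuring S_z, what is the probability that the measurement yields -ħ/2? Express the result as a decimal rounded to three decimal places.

0.500

In the S_z basis, |-x⟩ = (|+z⟩ - |-z⟩)/√2 and |-z⟩ = |-z⟩.
|⟨-z|-x⟩|² = 1/2.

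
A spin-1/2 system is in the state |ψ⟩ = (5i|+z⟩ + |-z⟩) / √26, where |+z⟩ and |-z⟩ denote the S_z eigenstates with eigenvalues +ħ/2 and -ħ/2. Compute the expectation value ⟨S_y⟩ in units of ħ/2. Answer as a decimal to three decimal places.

⟨σ_y⟩ = 2 Im(a* b)/(|a|²+|b|²) with a = 5i, b = 1.
a* b = -5i, so ⟨σ_y⟩ = -10/26.
⟨S_y⟩ = (ħ/2)·⟨σ_y⟩.

-0.385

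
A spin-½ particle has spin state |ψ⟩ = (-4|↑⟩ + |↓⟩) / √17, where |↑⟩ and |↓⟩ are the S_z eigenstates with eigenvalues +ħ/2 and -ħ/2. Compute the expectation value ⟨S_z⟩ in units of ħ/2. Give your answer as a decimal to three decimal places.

⟨σ_z⟩ = |a|² - |b|² divided by |a|²+|b|², with a, b the |↑⟩, |↓⟩ amplitudes.
= (16 - 1)/17 = 15/17.
⟨S_z⟩ = (ħ/2)·⟨σ_z⟩.

0.882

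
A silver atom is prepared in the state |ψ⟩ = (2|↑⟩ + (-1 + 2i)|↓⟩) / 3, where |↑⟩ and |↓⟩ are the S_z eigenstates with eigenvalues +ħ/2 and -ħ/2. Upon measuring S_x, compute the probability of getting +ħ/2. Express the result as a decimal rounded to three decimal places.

0.278

|+x⟩ = (|↑⟩ + |↓⟩)/√2, so ⟨+x|ψ⟩ = (1 + 2i) / (√2·3).
P = |1 + 2i|² / 18 = 5/18.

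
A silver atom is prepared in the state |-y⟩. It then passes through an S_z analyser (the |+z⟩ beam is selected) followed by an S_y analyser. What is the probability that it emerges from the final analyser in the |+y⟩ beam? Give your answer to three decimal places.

0.250

First analyser (S_z): from |-y⟩, P(|+z⟩) = 1/2.
After stage 1 the state is |+z⟩; P(|+y⟩) = |⟨+y|+z⟩|² = 1/2.
Joint probability = 1/2 × 1/2 = 0.250.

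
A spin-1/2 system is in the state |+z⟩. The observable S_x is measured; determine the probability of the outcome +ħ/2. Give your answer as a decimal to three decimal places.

In the S_z basis, |+z⟩ = |↑⟩ and |+x⟩ = (|↑⟩ + |↓⟩)/√2.
|⟨+x|+z⟩|² = 1/2.

0.500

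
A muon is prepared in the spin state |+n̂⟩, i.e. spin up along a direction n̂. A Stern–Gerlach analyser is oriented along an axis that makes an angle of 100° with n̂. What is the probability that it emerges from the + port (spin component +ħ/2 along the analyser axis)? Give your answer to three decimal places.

0.413

For spin-½, the probability of finding spin-up along an axis at angle θ to the initial spin direction is cos²(θ/2); spin-down is sin²(θ/2).
θ = 100°, so P = cos²(50°) ≈ 0.413.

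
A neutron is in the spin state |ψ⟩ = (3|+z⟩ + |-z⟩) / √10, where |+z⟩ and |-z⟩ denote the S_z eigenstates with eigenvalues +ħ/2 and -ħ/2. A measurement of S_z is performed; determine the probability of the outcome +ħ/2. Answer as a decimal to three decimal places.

The +ħ/2 outcome corresponds to |+z⟩. Its amplitude in |ψ⟩ is 3/√10.
P = |3|² / 10 = 9/10.

0.900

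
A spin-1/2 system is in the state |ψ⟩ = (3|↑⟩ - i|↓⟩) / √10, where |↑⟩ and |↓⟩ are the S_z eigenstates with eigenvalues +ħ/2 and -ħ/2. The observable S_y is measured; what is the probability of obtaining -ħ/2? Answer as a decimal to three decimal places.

0.800

|-y⟩ = (|↑⟩ - i|↓⟩)/√2, so ⟨-y|ψ⟩ = (4) / (√2·√10).
P = |4|² / 20 = 16/20.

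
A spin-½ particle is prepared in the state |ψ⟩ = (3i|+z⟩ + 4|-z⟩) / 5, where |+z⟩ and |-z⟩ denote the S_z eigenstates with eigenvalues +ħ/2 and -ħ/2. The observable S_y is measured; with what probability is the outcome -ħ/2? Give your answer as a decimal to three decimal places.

0.980

|-y⟩ = (|+z⟩ - i|-z⟩)/√2, so ⟨-y|ψ⟩ = (7i) / (√2·5).
P = |7i|² / 50 = 49/50.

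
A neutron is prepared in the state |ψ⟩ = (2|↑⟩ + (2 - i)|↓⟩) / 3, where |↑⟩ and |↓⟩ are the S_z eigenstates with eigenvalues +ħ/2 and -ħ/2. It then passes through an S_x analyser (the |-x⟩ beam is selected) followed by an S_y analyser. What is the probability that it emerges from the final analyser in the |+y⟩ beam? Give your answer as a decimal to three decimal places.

First analyser (S_x): P(|-x⟩) = |⟨-x|ψ⟩|² = 1/18.
After stage 1 the state is |-x⟩; P(|+y⟩) = |⟨+y|-x⟩|² = 1/2.
Joint probability = 1/18 × 1/2 = 0.028.

0.028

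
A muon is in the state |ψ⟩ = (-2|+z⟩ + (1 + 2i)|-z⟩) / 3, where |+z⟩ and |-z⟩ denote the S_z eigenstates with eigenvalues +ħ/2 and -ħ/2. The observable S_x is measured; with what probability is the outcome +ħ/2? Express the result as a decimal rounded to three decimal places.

|+x⟩ = (|+z⟩ + |-z⟩)/√2, so ⟨+x|ψ⟩ = (-1 + 2i) / (√2·3).
P = |-1 + 2i|² / 18 = 5/18.

0.278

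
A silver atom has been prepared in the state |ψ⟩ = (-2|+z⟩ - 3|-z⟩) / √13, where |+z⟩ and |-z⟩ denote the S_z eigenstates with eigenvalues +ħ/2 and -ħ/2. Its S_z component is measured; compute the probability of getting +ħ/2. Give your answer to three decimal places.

0.308

The +ħ/2 outcome corresponds to |+z⟩. Its amplitude in |ψ⟩ is -2/√13.
P = |-2|² / 13 = 4/13.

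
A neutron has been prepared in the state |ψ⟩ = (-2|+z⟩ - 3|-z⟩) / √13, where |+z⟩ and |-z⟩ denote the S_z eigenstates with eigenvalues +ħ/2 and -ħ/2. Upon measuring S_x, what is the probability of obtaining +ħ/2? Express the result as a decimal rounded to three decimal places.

|+x⟩ = (|+z⟩ + |-z⟩)/√2, so ⟨+x|ψ⟩ = (-5) / (√2·√13).
P = |-5|² / 26 = 25/26.

0.962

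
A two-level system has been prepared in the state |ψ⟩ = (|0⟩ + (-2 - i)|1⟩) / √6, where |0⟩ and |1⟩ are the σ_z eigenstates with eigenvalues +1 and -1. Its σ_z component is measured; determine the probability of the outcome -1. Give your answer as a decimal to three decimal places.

0.833

The -1 outcome corresponds to |1⟩. Its amplitude in |ψ⟩ is (-2 - i)/√6.
P = |-2 - i|² / 6 = 5/6.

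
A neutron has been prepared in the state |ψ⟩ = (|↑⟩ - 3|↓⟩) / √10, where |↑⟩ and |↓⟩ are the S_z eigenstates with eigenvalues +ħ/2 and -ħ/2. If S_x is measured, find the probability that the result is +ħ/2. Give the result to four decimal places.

|+x⟩ = (|↑⟩ + |↓⟩)/√2, so ⟨+x|ψ⟩ = (-2) / (√2·√10).
P = |-2|² / 20 = 4/20.

0.2000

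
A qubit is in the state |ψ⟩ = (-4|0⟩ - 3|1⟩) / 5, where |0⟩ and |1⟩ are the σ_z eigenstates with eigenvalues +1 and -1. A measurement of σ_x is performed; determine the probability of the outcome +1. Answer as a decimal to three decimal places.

0.980

|+x⟩ = (|0⟩ + |1⟩)/√2, so ⟨+x|ψ⟩ = (-7) / (√2·5).
P = |-7|² / 50 = 49/50.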